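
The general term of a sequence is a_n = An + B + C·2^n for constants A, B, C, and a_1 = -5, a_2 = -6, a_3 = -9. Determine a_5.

Write the equations: A + B + 2C = -5; 2A + B + 4C = -6; 3A + B + 8C = -9.
Subtracting the first from the second: A + 2C = -1.
Subtracting the second from the third: A + 4C = -3.
Solving: C = -1, A = 1, then B = -4.
Therefore a_5 = 5 + (-4) + (-1)·32 = -31.

-31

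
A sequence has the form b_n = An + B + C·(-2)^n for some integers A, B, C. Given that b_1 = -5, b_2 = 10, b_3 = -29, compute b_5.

Plug in n = 1, 2, 3: A + B - 2C = -5; 2A + B + 4C = 10; 3A + B - 8C = -29.
Subtracting the first from the second: A + 6C = 15.
Subtracting the second from the third: A - 12C = -39.
Solving: C = 3, A = -3, then B = 4.
So b_n = -3·n + 4 + 3·(-2)^n; at n=5 this is -107.

-107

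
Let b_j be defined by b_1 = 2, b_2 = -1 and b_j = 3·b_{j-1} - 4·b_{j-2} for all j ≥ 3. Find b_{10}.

Applying the relation repeatedly:
b_3 = -11, b_4 = -29, b_5 = -43, b_6 = -13, b_7 = 133, b_8 = 451, b_9 = 821, b_{10} = 659.

659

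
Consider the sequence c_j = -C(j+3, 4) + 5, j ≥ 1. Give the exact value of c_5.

-65

C(8, 4) = 70, so c_5 = -65.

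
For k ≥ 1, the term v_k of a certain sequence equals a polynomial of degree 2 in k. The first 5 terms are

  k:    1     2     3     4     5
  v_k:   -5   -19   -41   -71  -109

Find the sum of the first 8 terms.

1st diffs: -14, -22, -30, -38.
2nd diffs: -8, -8, -8 (constant).
Newton forward-difference form: v_k = -5 + (-14)·C(k-1,1) + (-8)·C(k-1,2).
Continuing: -155, -209, -271.
Summing k = 1..8 (8 terms) gives -880.

-880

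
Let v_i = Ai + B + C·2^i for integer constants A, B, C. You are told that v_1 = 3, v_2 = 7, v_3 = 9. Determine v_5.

Plug in i = 1, 2, 3: A + B + 2C = 3; 2A + B + 4C = 7; 3A + B + 8C = 9.
Subtracting the first from the second: A + 2C = 4.
Subtracting the second from the third: A + 4C = 2.
Solving: C = -1, A = 6, then B = -1.
So v_i = 6·i + (-1) + (-1)·2^i; at i=5 this is -3.

-3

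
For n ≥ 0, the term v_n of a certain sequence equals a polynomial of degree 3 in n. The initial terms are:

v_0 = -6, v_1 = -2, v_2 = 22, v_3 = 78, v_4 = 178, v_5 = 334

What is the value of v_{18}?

12918

1st diffs: 4, 24, 56, 100, 156.
2nd diffs: 20, 32, 44, 56.
3rd diffs: 12, 12, 12 (constant).
Newton forward-difference form: v_n = -6 + 4·C(n,1) + 20·C(n,2) + 12·C(n,3).
At n = 18: n = 18, so v_{18} = -6 + 72 + 3060 + 9792 = 12918.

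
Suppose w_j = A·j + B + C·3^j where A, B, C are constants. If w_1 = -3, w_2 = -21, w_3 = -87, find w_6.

At j = 1, 2, 3: A + B + 3C = -3; 2A + B + 9C = -21; 3A + B + 27C = -87.
Subtracting the first from the second: A + 6C = -18.
Subtracting the second from the third: A + 18C = -66.
Solving: C = -4, A = 6, then B = 3.
Therefore w_6 = 36 + 3 + (-4)·729 = -2877.

-2877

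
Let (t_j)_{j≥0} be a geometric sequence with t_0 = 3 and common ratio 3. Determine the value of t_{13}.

t_j = 3·3^(j-0).
t_{13} = 3·3^13 = 4782969.

4782969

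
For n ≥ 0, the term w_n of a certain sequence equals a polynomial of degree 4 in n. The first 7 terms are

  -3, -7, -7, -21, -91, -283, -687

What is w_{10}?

1st diffs: -4, 0, -14, -70, -192, -404.
2nd diffs: 4, -14, -56, -122, -212.
3rd diffs: -18, -42, -66, -90.
4th diffs: -24, -24, -24 (constant).
So w_n = -n^4 + 3n^3 - 6n - 3.
Evaluating at n = 10 gives w_{10} = -7063.

-7063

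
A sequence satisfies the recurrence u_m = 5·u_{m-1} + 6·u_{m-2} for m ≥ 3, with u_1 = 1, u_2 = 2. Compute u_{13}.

Iterate the recurrence:
u_3 = 16, u_4 = 92, u_5 = 556, …, u_{10} = 4319012, u_{11} = 25914076, u_{12} = 155484452, u_{13} = 932906716.
(Characteristic roots are 6 and -1.)

932906716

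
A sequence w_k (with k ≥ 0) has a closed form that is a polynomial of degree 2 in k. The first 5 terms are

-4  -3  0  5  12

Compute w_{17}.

285

1st diffs: 1, 3, 5, 7.
2nd diffs: 2, 2, 2 (constant).
Newton forward-difference form: w_k = -4 + 1·C(k,1) + 2·C(k,2).
At k = 17: k = 17, so w_{17} = -4 + 17 + 272 = 285.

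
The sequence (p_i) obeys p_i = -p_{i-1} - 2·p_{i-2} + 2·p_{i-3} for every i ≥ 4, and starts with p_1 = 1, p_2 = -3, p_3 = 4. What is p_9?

82

Iterate the recurrence:
p_4 = 4  p_5 = -18  p_6 = 18  p_7 = 26  p_8 = -98  p_9 = 82.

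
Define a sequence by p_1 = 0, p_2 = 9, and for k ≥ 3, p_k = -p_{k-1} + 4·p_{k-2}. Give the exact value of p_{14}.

446949

Compute successive terms:
p_3 = -9; p_4 = 45; p_5 = -81; …; p_{11} = -26361; p_{12} = 68301; p_{13} = -173745; p_{14} = 446949.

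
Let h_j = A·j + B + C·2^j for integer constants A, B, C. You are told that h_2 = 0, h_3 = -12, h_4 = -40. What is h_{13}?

The three given values yield: 2A + B + 4C = 0; 3A + B + 8C = -12; 4A + B + 16C = -40.
Subtracting the first from the second: A + 4C = -12.
Subtracting the second from the third: A + 8C = -28.
Solving: C = -4, A = 4, then B = 8.
Therefore h_{13} = 52 + 8 + (-4)·8192 = -32708.

-32708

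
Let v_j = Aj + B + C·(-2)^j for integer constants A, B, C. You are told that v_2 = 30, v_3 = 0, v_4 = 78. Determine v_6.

Plug in j = 2, 3, 4: 2A + B + 4C = 30; 3A + B - 8C = 0; 4A + B + 16C = 78.
Subtracting the first from the second: A - 12C = -30.
Subtracting the second from the third: A + 24C = 78.
Solving: C = 3, A = 6, then B = 6.
Hence v_6 = 6·6 + 6 + 3·64 = 234.

234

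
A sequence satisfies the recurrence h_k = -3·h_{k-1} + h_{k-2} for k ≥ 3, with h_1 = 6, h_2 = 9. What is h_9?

h_3 = -21  h_4 = 72  h_5 = -237  h_6 = 783  h_7 = -2586  h_8 = 8541  h_9 = -28209.

-28209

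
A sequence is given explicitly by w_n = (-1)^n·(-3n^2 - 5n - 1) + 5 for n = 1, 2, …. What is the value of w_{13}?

(-1)^13 = -1; -3n^2 - 5n - 1 at n=13 is -573; so w_{13} = 578.

578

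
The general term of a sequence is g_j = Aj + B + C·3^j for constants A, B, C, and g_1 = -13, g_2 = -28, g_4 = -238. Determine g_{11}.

Plug in j = 1, 2, 4: A + B + 3C = -13; 2A + B + 9C = -28; 4A + B + 81C = -238.
Subtracting the first from the second: A + 6C = -15.
Subtracting the second from the third: 2A + 72C = -210.
Solving: C = -3, A = 3, then B = -7.
Therefore g_{11} = 33 + (-7) + (-3)·177147 = -531415.

-531415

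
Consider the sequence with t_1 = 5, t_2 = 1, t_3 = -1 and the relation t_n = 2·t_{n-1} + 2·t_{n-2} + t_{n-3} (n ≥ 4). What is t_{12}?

Compute successive terms:
t_4 = 5; t_5 = 9; t_6 = 27; t_7 = 77; t_8 = 217; t_9 = 615; t_{10} = 1741; t_{11} = 4929; t_{12} = 13955.

13955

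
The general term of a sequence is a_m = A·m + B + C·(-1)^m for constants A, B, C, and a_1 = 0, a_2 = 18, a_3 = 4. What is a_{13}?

24

Plug in m = 1, 2, 3: A + B - C = 0; 2A + B + C = 18; 3A + B - C = 4.
Subtracting the first from the second: A + 2C = 18.
Subtracting the second from the third: A - 2C = -14.
Solving: C = 8, A = 2, then B = 6.
So a_m = 2·m + 6 + 8·(-1)^m; at m=13 this is 24.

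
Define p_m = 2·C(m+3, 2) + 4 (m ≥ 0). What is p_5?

60

C(8, 2) = 28, so p_5 = 60.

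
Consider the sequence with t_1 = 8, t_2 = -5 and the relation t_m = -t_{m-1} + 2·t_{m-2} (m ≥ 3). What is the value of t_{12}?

t_3 = 21; t_4 = -31; t_5 = 73; t_6 = -135; t_7 = 281; t_8 = -551; t_9 = 1113; t_{10} = -2215; t_{11} = 4441; t_{12} = -8871.
(Characteristic roots are 1 and -2.)

-8871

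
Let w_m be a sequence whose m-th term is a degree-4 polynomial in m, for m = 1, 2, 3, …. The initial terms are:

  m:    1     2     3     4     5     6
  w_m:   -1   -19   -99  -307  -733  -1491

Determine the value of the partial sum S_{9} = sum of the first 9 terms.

-17205

1st diffs: -18, -80, -208, -426, -758.
2nd diffs: -62, -128, -218, -332.
3rd diffs: -66, -90, -114.
4th diffs: -24, -24 (constant).
Newton forward-difference form: w_m = -1 + (-18)·C(m-1,1) + (-62)·C(m-1,2) + (-66)·C(m-1,3) + (-24)·C(m-1,4).
Continuing: -2719, -4579, -7257.
Summing m = 1..9 (9 terms) gives -17205.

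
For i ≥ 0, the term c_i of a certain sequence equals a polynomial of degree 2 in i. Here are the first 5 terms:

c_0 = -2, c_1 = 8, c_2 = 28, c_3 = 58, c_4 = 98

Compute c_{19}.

1898

1st diffs: 10, 20, 30, 40.
2nd diffs: 10, 10, 10 (constant).
So c_i = 5i^2 + 5i - 2.
Evaluating at i = 19 gives c_{19} = 1898.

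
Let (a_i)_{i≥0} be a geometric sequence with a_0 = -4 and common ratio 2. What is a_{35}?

-137438953472

a_i = (-4)·2^(i-0).
a_{35} = (-4)·2^35 = -137438953472.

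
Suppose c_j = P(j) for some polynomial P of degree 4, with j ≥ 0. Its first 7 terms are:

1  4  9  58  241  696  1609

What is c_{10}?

1st diffs: 3, 5, 49, 183, 455, 913.
2nd diffs: 2, 44, 134, 272, 458.
3rd diffs: 42, 90, 138, 186.
4th diffs: 48, 48, 48 (constant).
Newton forward-difference form: c_j = 1 + 3·C(j,1) + 2·C(j,2) + 42·C(j,3) + 48·C(j,4).
At j = 10: j = 10, so c_{10} = 1 + 30 + 90 + 5040 + 10080 = 15241.

15241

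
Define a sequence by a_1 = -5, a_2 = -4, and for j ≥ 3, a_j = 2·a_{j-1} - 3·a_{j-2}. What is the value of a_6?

-16

a_3 = 7  a_4 = 26  a_5 = 31  a_6 = -16.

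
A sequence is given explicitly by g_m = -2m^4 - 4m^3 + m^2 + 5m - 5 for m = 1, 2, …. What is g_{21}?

g_{21} = -2·21^4 - 4·21^3 + 1·21^2 + 5·21 - 5 = -425465.

-425465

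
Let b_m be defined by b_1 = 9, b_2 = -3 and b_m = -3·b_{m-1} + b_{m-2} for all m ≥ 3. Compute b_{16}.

Iterate the recurrence:
b_3 = 18;  b_4 = -57;  b_5 = 189;  …;  b_{13} = 2675169;  b_{14} = -8835483;  b_{15} = 29181618;  b_{16} = -96380337.

-96380337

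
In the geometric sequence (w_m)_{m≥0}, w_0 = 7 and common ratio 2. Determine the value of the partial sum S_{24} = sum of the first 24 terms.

w_m = 7·2^(m-0).
S = 7·(2^24 - 1)/(2 - 1) = 7·(16777216 - 1)/(1) = 117440505.

117440505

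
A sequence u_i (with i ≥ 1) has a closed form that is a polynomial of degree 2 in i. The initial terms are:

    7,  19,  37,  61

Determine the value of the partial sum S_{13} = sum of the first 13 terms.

2743

1st diffs: 12, 18, 24.
2nd diffs: 6, 6 (constant).
So u_i = 3i^2 + 3i + 1.
Continuing: …, 91, 127, 169, 217, …, u_{13} = 547.
Summing i = 1..13 (13 terms) gives 2743.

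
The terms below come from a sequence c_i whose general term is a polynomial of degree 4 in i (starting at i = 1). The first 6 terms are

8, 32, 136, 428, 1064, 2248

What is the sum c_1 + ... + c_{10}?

45536

1st diffs: 24, 104, 292, 636, 1184.
2nd diffs: 80, 188, 344, 548.
3rd diffs: 108, 156, 204.
4th diffs: 48, 48 (constant).
So c_i = 2i^4 - 2i^3 + 2i^2 + 2i + 4.
Continuing: 4232, 7316, 11848, 18224.
Summing i = 1..10 (10 terms) gives 45536.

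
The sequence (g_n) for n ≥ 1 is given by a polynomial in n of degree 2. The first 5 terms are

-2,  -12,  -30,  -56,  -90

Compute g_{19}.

-1406

1st diffs: -10, -18, -26, -34.
2nd diffs: -8, -8, -8 (constant).
Newton forward-difference form: g_n = -2 + (-10)·C(n-1,1) + (-8)·C(n-1,2).
At n = 19: n-1 = 18, so g_{19} = -2 - 180 - 1224 = -1406.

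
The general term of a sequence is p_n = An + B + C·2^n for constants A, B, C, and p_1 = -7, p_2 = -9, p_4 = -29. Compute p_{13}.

-16363

At n = 1, 2, 4: A + B + 2C = -7; 2A + B + 4C = -9; 4A + B + 16C = -29.
Subtracting the first from the second: A + 2C = -2.
Subtracting the second from the third: 2A + 12C = -20.
Solving: C = -2, A = 2, then B = -5.
So p_n = 2·n + (-5) + (-2)·2^n; at n=13 this is -16363.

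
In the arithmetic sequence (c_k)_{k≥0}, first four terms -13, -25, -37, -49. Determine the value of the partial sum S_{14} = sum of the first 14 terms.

Common difference d = -12.
c_k = -13 + (k - 0)·(-12).
c_{13} = -169; S = 14·(-13 + (-169))/2 = -1274.

-1274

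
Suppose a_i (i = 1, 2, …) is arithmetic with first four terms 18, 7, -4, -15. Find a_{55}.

-576

Common difference d = -11.
a_i = 18 + (i - 1)·(-11).
a_{55} = 18 + 54·(-11) = -576.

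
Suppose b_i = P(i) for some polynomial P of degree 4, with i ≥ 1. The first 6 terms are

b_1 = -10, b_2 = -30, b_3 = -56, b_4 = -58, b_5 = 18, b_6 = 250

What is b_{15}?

34108

1st diffs: -20, -26, -2, 76, 232.
2nd diffs: -6, 24, 78, 156.
3rd diffs: 30, 54, 78.
4th diffs: 24, 24 (constant).
Newton forward-difference form: b_i = -10 + (-20)·C(i-1,1) + (-6)·C(i-1,2) + 30·C(i-1,3) + 24·C(i-1,4).
At i = 15: i-1 = 14, so b_{15} = -10 - 280 - 546 + 10920 + 24024 = 34108.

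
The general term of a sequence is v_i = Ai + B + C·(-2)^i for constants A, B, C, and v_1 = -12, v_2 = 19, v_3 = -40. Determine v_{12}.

At i = 1, 2, 3: A + B - 2C = -12; 2A + B + 4C = 19; 3A + B - 8C = -40.
Subtracting the first from the second: A + 6C = 31.
Subtracting the second from the third: A - 12C = -59.
Solving: C = 5, A = 1, then B = -3.
Therefore v_{12} = 12 + (-3) + 5·4096 = 20489.

20489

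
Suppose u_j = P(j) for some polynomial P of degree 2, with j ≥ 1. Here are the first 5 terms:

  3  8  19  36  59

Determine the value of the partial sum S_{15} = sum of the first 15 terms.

1st diffs: 5, 11, 17, 23.
2nd diffs: 6, 6, 6 (constant).
So u_j = 3j^2 - 4j + 4.
Continuing: …, 88, 123, 164, 211, …, u_{15} = 619.
Summing j = 1..15 (15 terms) gives 3300.

3300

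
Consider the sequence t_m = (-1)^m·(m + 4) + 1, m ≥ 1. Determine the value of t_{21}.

(-1)^21 = -1; m + 4 at m=21 is 25; so t_{21} = -24.

-24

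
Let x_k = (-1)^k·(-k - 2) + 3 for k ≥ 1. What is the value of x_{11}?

(-1)^11 = -1; -k - 2 at k=11 is -13; so x_{11} = 16.

16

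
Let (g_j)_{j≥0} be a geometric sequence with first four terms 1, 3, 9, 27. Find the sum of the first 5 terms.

121

Common ratio r = 3.
g_j = 1·3^(j-0).
S = 1·(3^5 - 1)/(3 - 1) = 1·(243 - 1)/(2) = 121.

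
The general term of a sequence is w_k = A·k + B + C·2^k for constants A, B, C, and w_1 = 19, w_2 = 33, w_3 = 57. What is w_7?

673

Plug in k = 1, 2, 3: A + B + 2C = 19; 2A + B + 4C = 33; 3A + B + 8C = 57.
Subtracting the first from the second: A + 2C = 14.
Subtracting the second from the third: A + 4C = 24.
Solving: C = 5, A = 4, then B = 5.
So w_k = 4·k + 5 + 5·2^k; at k=7 this is 673.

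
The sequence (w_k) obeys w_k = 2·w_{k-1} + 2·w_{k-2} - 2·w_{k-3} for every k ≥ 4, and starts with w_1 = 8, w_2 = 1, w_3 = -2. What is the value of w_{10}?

Iterate the recurrence:
w_4 = -18  w_5 = -42  w_6 = -116  w_7 = -280  w_8 = -708  w_9 = -1744  w_{10} = -4344.

-4344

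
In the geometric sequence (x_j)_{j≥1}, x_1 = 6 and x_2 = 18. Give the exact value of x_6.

1458

Common ratio r = 3.
x_j = 6·3^(j-1).
x_6 = 6·3^5 = 1458.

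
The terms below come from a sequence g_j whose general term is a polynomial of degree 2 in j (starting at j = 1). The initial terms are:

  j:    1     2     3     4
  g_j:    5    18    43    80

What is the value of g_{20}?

2304

1st diffs: 13, 25, 37.
2nd diffs: 12, 12 (constant).
Newton forward-difference form: g_j = 5 + 13·C(j-1,1) + 12·C(j-1,2).
At j = 20: j-1 = 19, so g_{20} = 5 + 247 + 2052 = 2304.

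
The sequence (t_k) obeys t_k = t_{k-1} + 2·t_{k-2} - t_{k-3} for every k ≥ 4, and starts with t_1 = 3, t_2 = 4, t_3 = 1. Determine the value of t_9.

Compute successive terms:
t_4 = 6, t_5 = 4, t_6 = 15, t_7 = 17, t_8 = 43, t_9 = 62.

62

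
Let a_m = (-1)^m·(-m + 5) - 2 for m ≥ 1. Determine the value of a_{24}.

(-1)^24 = 1; -m + 5 at m=24 is -19; so a_{24} = -21.

-21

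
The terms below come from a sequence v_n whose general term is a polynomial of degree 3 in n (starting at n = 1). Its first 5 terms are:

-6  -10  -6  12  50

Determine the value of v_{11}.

1st diffs: -4, 4, 18, 38.
2nd diffs: 8, 14, 20.
3rd diffs: 6, 6 (constant).
Newton forward-difference form: v_n = -6 + (-4)·C(n-1,1) + 8·C(n-1,2) + 6·C(n-1,3).
At n = 11: n-1 = 10, so v_{11} = -6 - 40 + 360 + 720 = 1034.

1034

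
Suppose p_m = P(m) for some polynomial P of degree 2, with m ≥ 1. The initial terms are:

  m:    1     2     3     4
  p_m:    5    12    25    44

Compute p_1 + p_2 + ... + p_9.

1st diffs: 7, 13, 19.
2nd diffs: 6, 6 (constant).
So p_m = 3m^2 - 2m + 4.
Continuing: …, 69, 100, 137, 180, …, p_9 = 229.
Summing m = 1..9 (9 terms) gives 801.

801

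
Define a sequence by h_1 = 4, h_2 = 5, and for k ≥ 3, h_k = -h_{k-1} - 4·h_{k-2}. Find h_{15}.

Iterate the recurrence:
h_3 = -21; h_4 = 1; h_5 = 83; …; h_{12} = 9825; h_{13} = -14669; h_{14} = -24631; h_{15} = 83307.

83307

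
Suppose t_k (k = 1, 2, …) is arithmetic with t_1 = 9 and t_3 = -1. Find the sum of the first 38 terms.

Common difference d = (-1 - 9) / (3 - 1) = -5.
t_k = 9 + (k - 1)·(-5).
t_{38} = -176; S = 38·(9 + (-176))/2 = -3173.

-3173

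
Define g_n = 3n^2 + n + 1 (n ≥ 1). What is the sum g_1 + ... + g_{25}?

16925

Over n = 1..25: Σn = 325, Σn² = 5525.
Total = (3)·5525 + (1)·325 + (1)·25 = 16925.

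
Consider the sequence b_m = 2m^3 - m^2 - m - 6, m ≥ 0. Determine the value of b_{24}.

27042

b_{24} = 2·24^3 - 1·24^2 - 1·24 - 6 = 27042.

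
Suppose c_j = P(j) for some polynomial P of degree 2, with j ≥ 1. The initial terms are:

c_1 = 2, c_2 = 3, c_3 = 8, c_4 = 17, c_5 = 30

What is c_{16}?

1st diffs: 1, 5, 9, 13.
2nd diffs: 4, 4, 4 (constant).
Newton forward-difference form: c_j = 2 + 1·C(j-1,1) + 4·C(j-1,2).
At j = 16: j-1 = 15, so c_{16} = 2 + 15 + 420 = 437.

437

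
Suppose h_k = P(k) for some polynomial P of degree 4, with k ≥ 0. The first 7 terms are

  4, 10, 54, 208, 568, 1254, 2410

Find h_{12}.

30304

1st diffs: 6, 44, 154, 360, 686, 1156.
2nd diffs: 38, 110, 206, 326, 470.
3rd diffs: 72, 96, 120, 144.
4th diffs: 24, 24, 24 (constant).
Newton forward-difference form: h_k = 4 + 6·C(k,1) + 38·C(k,2) + 72·C(k,3) + 24·C(k,4).
At k = 12: k = 12, so h_{12} = 4 + 72 + 2508 + 15840 + 11880 = 30304.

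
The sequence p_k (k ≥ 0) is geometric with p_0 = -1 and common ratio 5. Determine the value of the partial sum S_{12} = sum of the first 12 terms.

-61035156

p_k = (-1)·5^(k-0).
S = (-1)·(5^12 - 1)/(5 - 1) = (-1)·(244140625 - 1)/(4) = -61035156.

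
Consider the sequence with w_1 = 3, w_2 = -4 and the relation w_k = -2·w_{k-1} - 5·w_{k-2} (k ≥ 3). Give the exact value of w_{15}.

Applying the relation repeatedly:
w_3 = -7; w_4 = 34; w_5 = -33; …; w_{12} = -18086; w_{13} = 40407; w_{14} = 9616; w_{15} = -221267.

-221267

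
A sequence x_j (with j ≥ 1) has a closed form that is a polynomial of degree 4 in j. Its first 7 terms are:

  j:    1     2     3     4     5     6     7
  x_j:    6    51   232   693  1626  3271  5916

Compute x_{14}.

1st diffs: 45, 181, 461, 933, 1645, 2645.
2nd diffs: 136, 280, 472, 712, 1000.
3rd diffs: 144, 192, 240, 288.
4th diffs: 48, 48, 48 (constant).
So x_j = 2j^4 + 4j^3 - 6j^2 + 5j + 1.
Evaluating at j = 14 gives x_{14} = 86703.

86703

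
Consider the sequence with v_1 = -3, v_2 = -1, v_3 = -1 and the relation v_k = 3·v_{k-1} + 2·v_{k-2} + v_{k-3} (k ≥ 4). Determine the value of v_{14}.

-2940908

Applying the relation repeatedly:
v_4 = -8  v_5 = -27  v_6 = -98  …  v_{11} = -61618  v_{12} = -223511  v_{13} = -810756  v_{14} = -2940908.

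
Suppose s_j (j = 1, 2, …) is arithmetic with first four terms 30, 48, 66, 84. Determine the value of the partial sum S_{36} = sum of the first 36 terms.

Common difference d = 18.
s_j = 30 + (j - 1)·18.
s_{36} = 660; S = 36·(30 + 660)/2 = 12420.

12420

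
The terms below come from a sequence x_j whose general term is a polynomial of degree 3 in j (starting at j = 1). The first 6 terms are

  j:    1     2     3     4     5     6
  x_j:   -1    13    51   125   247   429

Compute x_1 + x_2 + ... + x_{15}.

1st diffs: 14, 38, 74, 122, 182.
2nd diffs: 24, 36, 48, 60.
3rd diffs: 12, 12, 12 (constant).
Newton forward-difference form: x_j = -1 + 14·C(j-1,1) + 24·C(j-1,2) + 12·C(j-1,3).
Continuing: …, 683, 1021, 1455, 1997, …, x_{15} = 6747.
Summing j = 1..15 (15 terms) gives 28755.

28755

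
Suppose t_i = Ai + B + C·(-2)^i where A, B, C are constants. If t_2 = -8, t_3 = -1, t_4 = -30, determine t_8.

-290

The three given values yield: 2A + B + 4C = -8; 3A + B - 8C = -1; 4A + B + 16C = -30.
Subtracting the first from the second: A - 12C = 7.
Subtracting the second from the third: A + 24C = -29.
Solving: C = -1, A = -5, then B = 6.
So t_i = -5·i + 6 + (-1)·(-2)^i; at i=8 this is -290.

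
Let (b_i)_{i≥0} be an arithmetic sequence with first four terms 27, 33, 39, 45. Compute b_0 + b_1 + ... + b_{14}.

Common difference d = 6.
b_i = 27 + (i - 0)·6.
b_{14} = 111; S = 15·(27 + 111)/2 = 1035.

1035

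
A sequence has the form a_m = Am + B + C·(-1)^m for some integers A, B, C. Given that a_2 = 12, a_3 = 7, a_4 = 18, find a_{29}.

85

At m = 2, 3, 4: 2A + B + C = 12; 3A + B - C = 7; 4A + B + C = 18.
Subtracting the first from the second: A - 2C = -5.
Subtracting the second from the third: A + 2C = 11.
Solving: C = 4, A = 3, then B = 2.
Therefore a_{29} = 87 + 2 + 4·(-1) = 85.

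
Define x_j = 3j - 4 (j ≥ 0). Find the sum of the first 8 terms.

Over j = 0..7: Σj = 28.
Total = (3)·28 + (-4)·8 = 52.

52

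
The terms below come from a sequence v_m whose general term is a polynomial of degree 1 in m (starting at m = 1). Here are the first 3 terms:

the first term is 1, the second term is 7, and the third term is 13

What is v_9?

1st diffs: 6, 6 (constant).
So v_m = 6m - 5.
Evaluating at m = 9 gives v_9 = 49.

49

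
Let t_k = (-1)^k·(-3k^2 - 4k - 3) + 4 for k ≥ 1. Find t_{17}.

(-1)^17 = -1; -3k^2 - 4k - 3 at k=17 is -938; so t_{17} = 942.

942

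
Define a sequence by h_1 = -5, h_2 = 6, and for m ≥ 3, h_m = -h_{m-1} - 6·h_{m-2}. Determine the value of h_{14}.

Step forward from the initial values:
h_3 = 24;  h_4 = -60;  h_5 = -84;  …;  h_{11} = -28164;  h_{12} = -55716;  h_{13} = 224700;  h_{14} = 109596.

109596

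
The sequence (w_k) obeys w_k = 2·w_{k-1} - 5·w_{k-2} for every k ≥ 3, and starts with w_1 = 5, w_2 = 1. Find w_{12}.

Step forward from the initial values:
w_3 = -23, w_4 = -51, w_5 = 13, w_6 = 281, w_7 = 497, w_8 = -411, w_9 = -3307, w_{10} = -4559, w_{11} = 7417, w_{12} = 37629.

37629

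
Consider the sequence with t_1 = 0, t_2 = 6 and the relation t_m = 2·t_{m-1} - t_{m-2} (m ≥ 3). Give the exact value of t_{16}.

Iterate the recurrence:
t_3 = 12; t_4 = 18; t_5 = 24; …; t_{13} = 72; t_{14} = 78; t_{15} = 84; t_{16} = 90.
(Characteristic roots are 1 and 1.)

90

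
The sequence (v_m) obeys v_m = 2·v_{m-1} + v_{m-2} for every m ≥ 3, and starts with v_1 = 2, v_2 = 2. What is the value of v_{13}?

39202

Iterate the recurrence:
v_3 = 6  v_4 = 14  v_5 = 34  …  v_{10} = 2786  v_{11} = 6726  v_{12} = 16238  v_{13} = 39202.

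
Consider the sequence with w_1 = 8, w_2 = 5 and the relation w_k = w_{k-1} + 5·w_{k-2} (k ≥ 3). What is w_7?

Compute successive terms:
w_3 = 45  w_4 = 70  w_5 = 295  w_6 = 645  w_7 = 2120.

2120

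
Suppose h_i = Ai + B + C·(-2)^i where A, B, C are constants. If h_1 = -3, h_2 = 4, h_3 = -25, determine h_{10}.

Plug in i = 1, 2, 3: A + B - 2C = -3; 2A + B + 4C = 4; 3A + B - 8C = -25.
Subtracting the first from the second: A + 6C = 7.
Subtracting the second from the third: A - 12C = -29.
Solving: C = 2, A = -5, then B = 6.
Therefore h_{10} = -50 + 6 + 2·1024 = 2004.

2004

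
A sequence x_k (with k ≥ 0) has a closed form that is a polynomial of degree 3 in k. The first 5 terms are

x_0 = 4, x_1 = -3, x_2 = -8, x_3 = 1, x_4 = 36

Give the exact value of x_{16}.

6852

1st diffs: -7, -5, 9, 35.
2nd diffs: 2, 14, 26.
3rd diffs: 12, 12 (constant).
So x_k = 2k^3 - 5k^2 - 4k + 4.
Evaluating at k = 16 gives x_{16} = 6852.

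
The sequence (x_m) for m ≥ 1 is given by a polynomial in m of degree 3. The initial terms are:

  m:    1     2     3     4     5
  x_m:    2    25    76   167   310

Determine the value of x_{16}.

8747

1st diffs: 23, 51, 91, 143.
2nd diffs: 28, 40, 52.
3rd diffs: 12, 12 (constant).
So x_m = 2m^3 + 2m^2 + 3m - 5.
Evaluating at m = 16 gives x_{16} = 8747.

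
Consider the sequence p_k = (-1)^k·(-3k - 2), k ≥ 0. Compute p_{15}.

47

(-1)^15 = -1; -3k - 2 at k=15 is -47; so p_{15} = 47.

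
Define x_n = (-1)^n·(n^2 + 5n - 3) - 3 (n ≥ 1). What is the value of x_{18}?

(-1)^18 = 1; n^2 + 5n - 3 at n=18 is 411; so x_{18} = 408.

408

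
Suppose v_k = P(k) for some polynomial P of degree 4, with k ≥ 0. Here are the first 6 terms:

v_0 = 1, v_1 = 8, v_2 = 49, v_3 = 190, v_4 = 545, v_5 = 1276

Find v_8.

1st diffs: 7, 41, 141, 355, 731.
2nd diffs: 34, 100, 214, 376.
3rd diffs: 66, 114, 162.
4th diffs: 48, 48 (constant).
Newton forward-difference form: v_k = 1 + 7·C(k,1) + 34·C(k,2) + 66·C(k,3) + 48·C(k,4).
At k = 8: k = 8, so v_8 = 1 + 56 + 952 + 3696 + 3360 = 8065.

8065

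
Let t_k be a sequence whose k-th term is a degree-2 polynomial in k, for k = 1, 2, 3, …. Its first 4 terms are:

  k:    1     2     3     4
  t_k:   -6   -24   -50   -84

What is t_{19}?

-1554

1st diffs: -18, -26, -34.
2nd diffs: -8, -8 (constant).
Newton forward-difference form: t_k = -6 + (-18)·C(k-1,1) + (-8)·C(k-1,2).
At k = 19: k-1 = 18, so t_{19} = -6 - 324 - 1224 = -1554.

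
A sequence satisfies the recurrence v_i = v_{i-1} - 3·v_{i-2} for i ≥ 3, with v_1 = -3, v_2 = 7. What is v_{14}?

-2753

Compute successive terms:
v_3 = 16;  v_4 = -5;  v_5 = -53;  …;  v_{11} = -449;  v_{12} = 2050;  v_{13} = 3397;  v_{14} = -2753.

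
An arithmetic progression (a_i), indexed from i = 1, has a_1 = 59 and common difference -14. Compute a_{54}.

a_i = 59 + (i - 1)·(-14).
a_{54} = 59 + 53·(-14) = -683.

-683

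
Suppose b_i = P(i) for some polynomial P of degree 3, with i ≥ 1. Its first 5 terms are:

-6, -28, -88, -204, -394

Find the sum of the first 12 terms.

1st diffs: -22, -60, -116, -190.
2nd diffs: -38, -56, -74.
3rd diffs: -18, -18 (constant).
Newton forward-difference form: b_i = -6 + (-22)·C(i-1,1) + (-38)·C(i-1,2) + (-18)·C(i-1,3).
Continuing: …, -676, -1068, -1588, -2254, …, b_{12} = -5308.
Summing i = 1..12 (12 terms) gives -18794.

-18794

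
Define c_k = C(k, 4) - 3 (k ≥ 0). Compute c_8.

C(8, 4) = 70, so c_8 = 67.

67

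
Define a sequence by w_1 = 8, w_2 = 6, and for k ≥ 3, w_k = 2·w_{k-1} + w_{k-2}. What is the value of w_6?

270

Step forward from the initial values:
w_3 = 20; w_4 = 46; w_5 = 112; w_6 = 270.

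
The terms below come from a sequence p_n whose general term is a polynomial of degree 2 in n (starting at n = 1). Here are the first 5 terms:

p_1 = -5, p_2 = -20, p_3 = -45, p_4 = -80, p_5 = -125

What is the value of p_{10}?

1st diffs: -15, -25, -35, -45.
2nd diffs: -10, -10, -10 (constant).
Newton forward-difference form: p_n = -5 + (-15)·C(n-1,1) + (-10)·C(n-1,2).
At n = 10: n-1 = 9, so p_{10} = -5 - 135 - 360 = -500.

-500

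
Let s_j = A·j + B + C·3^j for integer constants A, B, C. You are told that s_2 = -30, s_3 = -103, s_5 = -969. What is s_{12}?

-2125768

The three given values yield: 2A + B + 9C = -30; 3A + B + 27C = -103; 5A + B + 243C = -969.
Subtracting the first from the second: A + 18C = -73.
Subtracting the second from the third: 2A + 216C = -866.
Solving: C = -4, A = -1, then B = 8.
Hence s_{12} = -1·12 + 8 + (-4)·531441 = -2125768.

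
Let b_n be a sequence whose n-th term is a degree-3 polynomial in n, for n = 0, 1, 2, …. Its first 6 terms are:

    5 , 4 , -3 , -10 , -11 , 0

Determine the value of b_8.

1st diffs: -1, -7, -7, -1, 11.
2nd diffs: -6, 0, 6, 12.
3rd diffs: 6, 6, 6 (constant).
Newton forward-difference form: b_n = 5 + (-1)·C(n,1) + (-6)·C(n,2) + 6·C(n,3).
At n = 8: n = 8, so b_8 = 5 - 8 - 168 + 336 = 165.

165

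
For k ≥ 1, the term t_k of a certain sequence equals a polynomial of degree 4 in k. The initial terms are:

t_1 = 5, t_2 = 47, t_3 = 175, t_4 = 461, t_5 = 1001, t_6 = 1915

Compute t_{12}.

24997

1st diffs: 42, 128, 286, 540, 914.
2nd diffs: 86, 158, 254, 374.
3rd diffs: 72, 96, 120.
4th diffs: 24, 24 (constant).
Newton forward-difference form: t_k = 5 + 42·C(k-1,1) + 86·C(k-1,2) + 72·C(k-1,3) + 24·C(k-1,4).
At k = 12: k-1 = 11, so t_{12} = 5 + 462 + 4730 + 11880 + 7920 = 24997.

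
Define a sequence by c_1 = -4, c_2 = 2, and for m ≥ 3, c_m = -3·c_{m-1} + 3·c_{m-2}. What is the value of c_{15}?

-142885458

Applying the relation repeatedly:
c_3 = -18; c_4 = 60; c_5 = -234; …; c_{12} = 2621970; c_{13} = -9940644; c_{14} = 37687842; c_{15} = -142885458.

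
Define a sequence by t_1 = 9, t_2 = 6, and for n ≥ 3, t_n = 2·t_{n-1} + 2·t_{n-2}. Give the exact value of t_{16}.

Iterate the recurrence:
t_3 = 30;  t_4 = 72;  t_5 = 204;  …;  t_{13} = 628416;  t_{14} = 1716864;  t_{15} = 4690560;  t_{16} = 12814848.

12814848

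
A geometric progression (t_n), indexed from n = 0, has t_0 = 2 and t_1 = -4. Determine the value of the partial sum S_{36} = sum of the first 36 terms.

Common ratio r = -2.
t_n = 2·(-2)^(n-0).
S = 2·((-2)^36 - 1)/(-2 - 1) = 2·(68719476736 - 1)/(-3) = -45812984490.

-45812984490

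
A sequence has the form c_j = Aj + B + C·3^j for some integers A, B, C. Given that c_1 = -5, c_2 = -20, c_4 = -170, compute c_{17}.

-258280373

Plug in j = 1, 2, 4: A + B + 3C = -5; 2A + B + 9C = -20; 4A + B + 81C = -170.
Subtracting the first from the second: A + 6C = -15.
Subtracting the second from the third: 2A + 72C = -150.
Solving: C = -2, A = -3, then B = 4.
Therefore c_{17} = -51 + 4 + (-2)·129140163 = -258280373.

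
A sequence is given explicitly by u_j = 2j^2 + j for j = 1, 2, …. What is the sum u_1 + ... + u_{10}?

825

Over j = 1..10: Σj = 55, Σj² = 385.
Total = (2)·385 + (1)·55 = 825.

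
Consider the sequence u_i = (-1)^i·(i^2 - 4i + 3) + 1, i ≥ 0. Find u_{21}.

-359

(-1)^21 = -1; i^2 - 4i + 3 at i=21 is 360; so u_{21} = -359.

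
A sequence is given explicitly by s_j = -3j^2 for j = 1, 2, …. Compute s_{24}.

s_{24} = -3·24^2 = -1728.

-1728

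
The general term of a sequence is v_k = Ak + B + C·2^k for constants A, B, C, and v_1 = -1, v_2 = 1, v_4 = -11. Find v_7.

The three given values yield: A + B + 2C = -1; 2A + B + 4C = 1; 4A + B + 16C = -11.
Subtracting the first from the second: A + 2C = 2.
Subtracting the second from the third: 2A + 12C = -12.
Solving: C = -2, A = 6, then B = -3.
Therefore v_7 = 42 + (-3) + (-2)·128 = -217.

-217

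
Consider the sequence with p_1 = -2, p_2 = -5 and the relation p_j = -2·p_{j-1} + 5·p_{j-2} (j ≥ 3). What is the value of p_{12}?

Step forward from the initial values:
p_3 = 0  p_4 = -25  p_5 = 50  p_6 = -225  p_7 = 700  p_8 = -2525  p_9 = 8550  p_{10} = -29725  p_{11} = 102200  p_{12} = -353025.

-353025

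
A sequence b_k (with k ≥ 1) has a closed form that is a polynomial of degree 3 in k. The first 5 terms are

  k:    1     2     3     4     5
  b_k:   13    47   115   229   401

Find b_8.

1st diffs: 34, 68, 114, 172.
2nd diffs: 34, 46, 58.
3rd diffs: 12, 12 (constant).
Newton forward-difference form: b_k = 13 + 34·C(k-1,1) + 34·C(k-1,2) + 12·C(k-1,3).
At k = 8: k-1 = 7, so b_8 = 13 + 238 + 714 + 420 = 1385.

1385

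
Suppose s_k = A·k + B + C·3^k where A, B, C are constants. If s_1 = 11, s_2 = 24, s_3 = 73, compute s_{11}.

531393

The three given values yield: A + B + 3C = 11; 2A + B + 9C = 24; 3A + B + 27C = 73.
Subtracting the first from the second: A + 6C = 13.
Subtracting the second from the third: A + 18C = 49.
Solving: C = 3, A = -5, then B = 7.
Hence s_{11} = -5·11 + 7 + 3·177147 = 531393.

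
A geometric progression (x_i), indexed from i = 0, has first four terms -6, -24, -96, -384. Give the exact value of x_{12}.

Common ratio r = 4.
x_i = (-6)·4^(i-0).
x_{12} = (-6)·4^12 = -100663296.

-100663296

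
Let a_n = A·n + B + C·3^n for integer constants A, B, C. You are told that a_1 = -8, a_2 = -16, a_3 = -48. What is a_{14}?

-9565888

Plug in n = 1, 2, 3: A + B + 3C = -8; 2A + B + 9C = -16; 3A + B + 27C = -48.
Subtracting the first from the second: A + 6C = -8.
Subtracting the second from the third: A + 18C = -32.
Solving: C = -2, A = 4, then B = -6.
So a_n = 4·n + (-6) + (-2)·3^n; at n=14 this is -9565888.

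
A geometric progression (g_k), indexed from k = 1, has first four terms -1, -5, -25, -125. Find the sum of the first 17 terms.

-190734863281

Common ratio r = 5.
g_k = (-1)·5^(k-1).
S = (-1)·(5^17 - 1)/(5 - 1) = (-1)·(762939453125 - 1)/(4) = -190734863281.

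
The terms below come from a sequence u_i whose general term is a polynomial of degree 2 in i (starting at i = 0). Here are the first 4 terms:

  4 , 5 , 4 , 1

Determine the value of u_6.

-20

1st diffs: 1, -1, -3.
2nd diffs: -2, -2 (constant).
Newton forward-difference form: u_i = 4 + 1·C(i,1) + (-2)·C(i,2).
At i = 6: i = 6, so u_6 = 4 + 6 - 30 = -20.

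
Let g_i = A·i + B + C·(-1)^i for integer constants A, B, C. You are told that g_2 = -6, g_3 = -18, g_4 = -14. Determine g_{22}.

-86

The three given values yield: 2A + B + C = -6; 3A + B - C = -18; 4A + B + C = -14.
Subtracting the first from the second: A - 2C = -12.
Subtracting the second from the third: A + 2C = 4.
Solving: C = 4, A = -4, then B = -2.
Therefore g_{22} = -88 + (-2) + 4·1 = -86.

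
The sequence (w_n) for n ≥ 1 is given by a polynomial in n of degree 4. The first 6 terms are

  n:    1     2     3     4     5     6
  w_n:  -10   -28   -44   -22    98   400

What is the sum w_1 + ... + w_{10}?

1st diffs: -18, -16, 22, 120, 302.
2nd diffs: 2, 38, 98, 182.
3rd diffs: 36, 60, 84.
4th diffs: 24, 24 (constant).
Newton forward-difference form: w_n = -10 + (-18)·C(n-1,1) + 2·C(n-1,2) + 36·C(n-1,3) + 24·C(n-1,4).
Continuing: 992, 2006, 3598, 5948.
Summing n = 1..10 (10 terms) gives 12938.

12938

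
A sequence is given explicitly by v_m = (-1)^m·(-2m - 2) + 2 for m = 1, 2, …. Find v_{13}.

(-1)^13 = -1; -2m - 2 at m=13 is -28; so v_{13} = 30.

30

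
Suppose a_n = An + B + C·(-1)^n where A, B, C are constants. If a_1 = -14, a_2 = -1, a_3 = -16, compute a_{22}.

Write the equations: A + B - C = -14; 2A + B + C = -1; 3A + B - C = -16.
Subtracting the first from the second: A + 2C = 13.
Subtracting the second from the third: A - 2C = -15.
Solving: C = 7, A = -1, then B = -6.
So a_n = -1·n + (-6) + 7·(-1)^n; at n=22 this is -21.

-21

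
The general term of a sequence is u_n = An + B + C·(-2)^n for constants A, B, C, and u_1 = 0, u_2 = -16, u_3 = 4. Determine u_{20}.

Plug in n = 1, 2, 3: A + B - 2C = 0; 2A + B + 4C = -16; 3A + B - 8C = 4.
Subtracting the first from the second: A + 6C = -16.
Subtracting the second from the third: A - 12C = 20.
Solving: C = -2, A = -4, then B = 0.
Hence u_{20} = -4·20 + 0 + (-2)·1048576 = -2097232.

-2097232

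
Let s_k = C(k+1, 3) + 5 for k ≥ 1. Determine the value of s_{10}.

C(11, 3) = 165, so s_{10} = 170.

170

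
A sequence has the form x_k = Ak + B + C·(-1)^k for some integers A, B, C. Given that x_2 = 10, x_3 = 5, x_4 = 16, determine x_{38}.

At k = 2, 3, 4: 2A + B + C = 10; 3A + B - C = 5; 4A + B + C = 16.
Subtracting the first from the second: A - 2C = -5.
Subtracting the second from the third: A + 2C = 11.
Solving: C = 4, A = 3, then B = 0.
Hence x_{38} = 3·38 + 0 + 4·1 = 118.

118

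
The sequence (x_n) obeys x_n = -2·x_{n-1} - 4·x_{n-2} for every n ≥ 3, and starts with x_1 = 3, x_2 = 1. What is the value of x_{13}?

x_3 = -14  x_4 = 24  x_5 = 8  …  x_{10} = 1536  x_{11} = 512  x_{12} = -7168  x_{13} = 12288.

12288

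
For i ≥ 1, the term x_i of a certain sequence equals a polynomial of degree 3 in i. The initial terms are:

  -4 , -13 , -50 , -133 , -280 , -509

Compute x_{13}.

-5920

1st diffs: -9, -37, -83, -147, -229.
2nd diffs: -28, -46, -64, -82.
3rd diffs: -18, -18, -18 (constant).
Newton forward-difference form: x_i = -4 + (-9)·C(i-1,1) + (-28)·C(i-1,2) + (-18)·C(i-1,3).
At i = 13: i-1 = 12, so x_{13} = -4 - 108 - 1848 - 3960 = -5920.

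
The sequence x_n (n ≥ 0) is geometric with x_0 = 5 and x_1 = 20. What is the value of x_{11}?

Common ratio r = 4.
x_n = 5·4^(n-0).
x_{11} = 5·4^11 = 20971520.

20971520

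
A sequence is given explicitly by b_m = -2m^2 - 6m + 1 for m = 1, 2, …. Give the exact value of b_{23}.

-1195

b_{23} = -2·23^2 - 6·23 + 1 = -1195.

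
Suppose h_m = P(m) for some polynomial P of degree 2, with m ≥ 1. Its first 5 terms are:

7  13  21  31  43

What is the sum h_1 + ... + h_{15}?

1st diffs: 6, 8, 10, 12.
2nd diffs: 2, 2, 2 (constant).
So h_m = m^2 + 3m + 3.
Continuing: …, 57, 73, 91, 111, …, h_{15} = 273.
Summing m = 1..15 (15 terms) gives 1645.

1645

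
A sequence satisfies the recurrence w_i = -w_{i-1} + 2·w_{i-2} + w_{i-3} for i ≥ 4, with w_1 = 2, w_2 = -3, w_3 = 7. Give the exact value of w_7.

Compute successive terms:
w_4 = -11, w_5 = 22, w_6 = -37, w_7 = 70.

70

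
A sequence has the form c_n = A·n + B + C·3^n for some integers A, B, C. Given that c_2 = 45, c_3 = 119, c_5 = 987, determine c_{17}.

Write the equations: 2A + B + 9C = 45; 3A + B + 27C = 119; 5A + B + 243C = 987.
Subtracting the first from the second: A + 18C = 74.
Subtracting the second from the third: 2A + 216C = 868.
Solving: C = 4, A = 2, then B = 5.
Hence c_{17} = 2·17 + 5 + 4·129140163 = 516560691.

516560691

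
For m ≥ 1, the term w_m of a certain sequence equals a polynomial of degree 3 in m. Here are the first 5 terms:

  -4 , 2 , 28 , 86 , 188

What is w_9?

1st diffs: 6, 26, 58, 102.
2nd diffs: 20, 32, 44.
3rd diffs: 12, 12 (constant).
Newton forward-difference form: w_m = -4 + 6·C(m-1,1) + 20·C(m-1,2) + 12·C(m-1,3).
At m = 9: m-1 = 8, so w_9 = -4 + 48 + 560 + 672 = 1276.

1276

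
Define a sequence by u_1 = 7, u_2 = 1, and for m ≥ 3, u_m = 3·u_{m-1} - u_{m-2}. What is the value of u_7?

-241

Step forward from the initial values:
u_3 = -4, u_4 = -13, u_5 = -35, u_6 = -92, u_7 = -241.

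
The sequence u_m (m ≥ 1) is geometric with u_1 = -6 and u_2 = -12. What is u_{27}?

-402653184

Common ratio r = 2.
u_m = (-6)·2^(m-1).
u_{27} = (-6)·2^26 = -402653184.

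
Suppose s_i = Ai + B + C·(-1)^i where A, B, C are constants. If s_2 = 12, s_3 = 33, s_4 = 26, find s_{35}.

257

Write the equations: 2A + B + C = 12; 3A + B - C = 33; 4A + B + C = 26.
Subtracting the first from the second: A - 2C = 21.
Subtracting the second from the third: A + 2C = -7.
Solving: C = -7, A = 7, then B = 5.
Hence s_{35} = 7·35 + 5 + (-7)·(-1) = 257.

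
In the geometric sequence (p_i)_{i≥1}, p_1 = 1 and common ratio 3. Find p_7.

729

p_i = 1·3^(i-1).
p_7 = 1·3^6 = 729.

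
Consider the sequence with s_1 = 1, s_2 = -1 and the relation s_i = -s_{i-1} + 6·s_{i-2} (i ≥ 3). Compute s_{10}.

-11605

Applying the relation repeatedly:
s_3 = 7, s_4 = -13, s_5 = 55, s_6 = -133, s_7 = 463, s_8 = -1261, s_9 = 4039, s_{10} = -11605.
(Characteristic roots are 2 and -3.)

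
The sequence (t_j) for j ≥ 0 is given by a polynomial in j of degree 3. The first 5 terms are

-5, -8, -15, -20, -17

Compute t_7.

1st diffs: -3, -7, -5, 3.
2nd diffs: -4, 2, 8.
3rd diffs: 6, 6 (constant).
Newton forward-difference form: t_j = -5 + (-3)·C(j,1) + (-4)·C(j,2) + 6·C(j,3).
At j = 7: j = 7, so t_7 = -5 - 21 - 84 + 210 = 100.

100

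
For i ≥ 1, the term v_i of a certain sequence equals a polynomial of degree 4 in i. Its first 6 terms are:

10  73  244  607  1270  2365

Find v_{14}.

1st diffs: 63, 171, 363, 663, 1095.
2nd diffs: 108, 192, 300, 432.
3rd diffs: 84, 108, 132.
4th diffs: 24, 24 (constant).
So v_i = i^4 + 4i^3 + 5i^2 + 5i - 5.
Evaluating at i = 14 gives v_{14} = 50437.

50437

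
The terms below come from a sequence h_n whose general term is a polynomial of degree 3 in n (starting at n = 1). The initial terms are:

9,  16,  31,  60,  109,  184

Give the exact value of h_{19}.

6255

1st diffs: 7, 15, 29, 49, 75.
2nd diffs: 8, 14, 20, 26.
3rd diffs: 6, 6, 6 (constant).
So h_n = n^3 - 2n^2 + 6n + 4.
Evaluating at n = 19 gives h_{19} = 6255.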